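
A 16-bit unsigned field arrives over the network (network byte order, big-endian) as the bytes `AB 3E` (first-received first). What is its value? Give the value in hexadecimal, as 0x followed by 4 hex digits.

Big-endian stores the most-significant byte at the lowest address.
The bytes are already most-significant first: 0xAB3E.

0xAB3E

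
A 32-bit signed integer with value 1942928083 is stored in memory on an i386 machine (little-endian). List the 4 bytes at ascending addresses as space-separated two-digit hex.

1942928083 in hexadecimal, padded to 32 bits, is 0x73CEBAD3.
Split into bytes (most-significant first): 73 CE BA D3.
Little-endian stores the least-significant byte at the lowest address.
So at ascending addresses the bytes are D3 BA CE 73.

D3 BA CE 73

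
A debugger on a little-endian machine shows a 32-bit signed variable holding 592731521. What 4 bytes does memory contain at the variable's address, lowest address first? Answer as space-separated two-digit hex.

592731521 in hexadecimal, padded to 32 bits, is 0x23545D81.
Split into bytes (most-significant first): 23 54 5D 81.
Little-endian: lowest address holds the least-significant byte.
So at ascending addresses the bytes are 81 5D 54 23.

81 5D 54 23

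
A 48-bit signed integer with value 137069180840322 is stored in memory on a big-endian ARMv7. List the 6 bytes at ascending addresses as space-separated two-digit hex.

137069180840322 in hexadecimal, padded to 48 bits, is 0x7CA9E7D56982.
Split into bytes (most-significant first): 7C A9 E7 D5 69 82.
In big-endian order the high byte comes first in memory.
So the memory order matches the most-significant-first order: 7C A9 E7 D5 69 82.

7C A9 E7 D5 69 82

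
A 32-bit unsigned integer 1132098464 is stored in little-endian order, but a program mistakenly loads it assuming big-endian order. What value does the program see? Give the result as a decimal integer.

2691922499

1132098464 in 32-bit hexadecimal is 0x437A73A0.
Stored little-endian, the bytes at ascending addresses are A0 73 7A 43.
Read back as big-endian, the last byte is least significant, giving 0xA0737A43.
0xA0737A43 = 2691922499.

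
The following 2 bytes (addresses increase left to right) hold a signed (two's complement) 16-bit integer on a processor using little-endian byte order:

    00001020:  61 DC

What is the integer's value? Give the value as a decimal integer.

In little-endian order the low byte comes first in memory.
Reassemble most-significant byte first: DC 61 → 0xDC61.
Top bit is set, so as a signed 16-bit value this is 0xDC61 − 2^16 = -9119.

-9119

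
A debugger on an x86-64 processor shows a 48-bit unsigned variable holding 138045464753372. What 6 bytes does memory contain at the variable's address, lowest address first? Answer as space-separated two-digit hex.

138045464753372 in hexadecimal, padded to 48 bits, is 0x7D8D36E3B4DC.
Split into bytes (most-significant first): 7D 8D 36 E3 B4 DC.
Little-endian: lowest address holds the least-significant byte.
So at ascending addresses the bytes are DC B4 E3 36 8D 7D.

DC B4 E3 36 8D 7D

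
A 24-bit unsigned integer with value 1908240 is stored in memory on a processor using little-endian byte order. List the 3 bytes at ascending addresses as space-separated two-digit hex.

10 1E 1D

1908240 in hexadecimal, padded to 24 bits, is 0x1D1E10.
Split into bytes (most-significant first): 1D 1E 10.
Little-endian: lowest address holds the least-significant byte.
So at ascending addresses the bytes are 10 1E 1D.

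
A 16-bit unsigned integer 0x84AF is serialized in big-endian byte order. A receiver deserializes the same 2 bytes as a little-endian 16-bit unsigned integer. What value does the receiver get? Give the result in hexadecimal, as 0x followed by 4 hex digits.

Stored big-endian, the bytes at ascending addresses are 84 AF.
Read back as little-endian, the first byte is least significant, giving 0xAF84.

0xAF84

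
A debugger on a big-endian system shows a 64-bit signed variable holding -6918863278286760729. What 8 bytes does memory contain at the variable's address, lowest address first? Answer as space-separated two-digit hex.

9F FB 42 81 90 39 14 E7

Two's complement of -6918863278286760729 in 64 bits: 6918863278286760729 = 0x6004BD7E6FC6EB19; invert → 0x9FFB4281903914E6; add 1 → 0x9FFB4281903914E7.
Split into bytes (most-significant first): 9F FB 42 81 90 39 14 E7.
Big-endian stores the most-significant byte at the lowest address.
So the memory order matches the most-significant-first order: 9F FB 42 81 90 39 14 E7.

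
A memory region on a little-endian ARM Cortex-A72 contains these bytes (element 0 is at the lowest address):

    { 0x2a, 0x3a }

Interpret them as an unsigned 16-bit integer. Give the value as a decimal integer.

14890

Little-endian: lowest address holds the least-significant byte.
Reassemble most-significant byte first: 3A 2A → 0x3A2A.
0x3A2A = 14890.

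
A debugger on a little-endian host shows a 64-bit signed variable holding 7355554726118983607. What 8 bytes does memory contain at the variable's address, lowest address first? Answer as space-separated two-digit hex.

7355554726118983607 in hexadecimal, padded to 64 bits, is 0x66142E0D504487B7.
Split into bytes (most-significant first): 66 14 2E 0D 50 44 87 B7.
Little-endian: lowest address holds the least-significant byte.
So at ascending addresses the bytes are B7 87 44 50 0D 2E 14 66.

B7 87 44 50 0D 2E 14 66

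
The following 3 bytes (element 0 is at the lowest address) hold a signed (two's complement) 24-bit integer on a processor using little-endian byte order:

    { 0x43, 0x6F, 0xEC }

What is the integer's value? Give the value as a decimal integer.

-1282237

Little-endian: lowest address holds the least-significant byte.
Reassemble most-significant byte first: EC 6F 43 → 0xEC6F43.
Top bit is set, so as a signed 24-bit value this is 0xEC6F43 − 2^24 = -1282237.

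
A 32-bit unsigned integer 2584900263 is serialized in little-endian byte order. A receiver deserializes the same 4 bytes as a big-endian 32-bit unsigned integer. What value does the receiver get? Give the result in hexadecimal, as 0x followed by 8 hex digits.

0xA772129A

2584900263 in 32-bit hexadecimal is 0x9A1272A7.
Stored little-endian, the bytes at ascending addresses are A7 72 12 9A.
Read back as big-endian, the last byte is least significant, giving 0xA772129A.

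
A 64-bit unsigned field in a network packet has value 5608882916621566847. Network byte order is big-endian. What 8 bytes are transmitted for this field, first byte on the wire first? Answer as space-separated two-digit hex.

5608882916621566847 in hexadecimal, padded to 64 bits, is 0x4DD6C14BA7FC437F.
Split into bytes (most-significant first): 4D D6 C1 4B A7 FC 43 7F.
Big-endian stores the most-significant byte at the lowest address.
So the memory order matches the most-significant-first order: 4D D6 C1 4B A7 FC 43 7F.

4D D6 C1 4B A7 FC 43 7F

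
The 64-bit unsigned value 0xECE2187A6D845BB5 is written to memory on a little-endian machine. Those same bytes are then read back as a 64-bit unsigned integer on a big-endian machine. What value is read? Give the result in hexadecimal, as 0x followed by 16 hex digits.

0xB55B846D7A18E2EC

Stored little-endian, the bytes at ascending addresses are B5 5B 84 6D 7A 18 E2 EC.
Read back as big-endian, the last byte is least significant, giving 0xB55B846D7A18E2EC.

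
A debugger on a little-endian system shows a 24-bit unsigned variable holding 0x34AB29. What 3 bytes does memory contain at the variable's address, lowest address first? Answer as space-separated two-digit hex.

29 AB 34

Split into bytes (most-significant first): 34 AB 29.
Little-endian: lowest address holds the least-significant byte.
So at ascending addresses the bytes are 29 AB 34.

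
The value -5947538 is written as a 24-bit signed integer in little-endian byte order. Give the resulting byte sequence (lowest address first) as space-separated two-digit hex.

Two's complement of -5947538 in 24 bits: 5947538 = 0x5AC092; invert → 0xA53F6D; add 1 → 0xA53F6E.
Split into bytes (most-significant first): A5 3F 6E.
Little-endian: lowest address holds the least-significant byte.
So at ascending addresses the bytes are 6E 3F A5.

6E 3F A5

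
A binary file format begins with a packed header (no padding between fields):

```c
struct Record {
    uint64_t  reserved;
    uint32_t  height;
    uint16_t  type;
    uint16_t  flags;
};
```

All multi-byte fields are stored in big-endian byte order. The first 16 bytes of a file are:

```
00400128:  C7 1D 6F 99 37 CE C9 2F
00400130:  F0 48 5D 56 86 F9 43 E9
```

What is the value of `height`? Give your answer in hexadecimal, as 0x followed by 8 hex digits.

`height` follows `reserved` (8 bytes), so it starts at byte offset 8 and occupies 4 bytes.
Bytes at offsets 8..11: F0 48 5D 56.
In big-endian order the high byte comes first in memory.
The bytes are already most-significant first: 0xF0485D56.

0xF0485D56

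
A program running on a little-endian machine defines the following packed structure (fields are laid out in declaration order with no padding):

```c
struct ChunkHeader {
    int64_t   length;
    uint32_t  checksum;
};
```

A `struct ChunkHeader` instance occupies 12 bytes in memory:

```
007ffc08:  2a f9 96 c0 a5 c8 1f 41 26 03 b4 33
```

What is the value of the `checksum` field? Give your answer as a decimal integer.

867435302

`checksum` follows `length` (8 bytes), so it starts at byte offset 8 and occupies 4 bytes.
Bytes at offsets 8..11: 26 03 B4 33.
In little-endian order the low byte comes first in memory.
Reassemble most-significant byte first: 33 B4 03 26 → 0x33B40326.
0x33B40326 = 867435302.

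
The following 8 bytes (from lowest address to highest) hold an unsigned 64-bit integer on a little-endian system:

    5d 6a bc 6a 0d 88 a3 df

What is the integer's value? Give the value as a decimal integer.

Little-endian stores the least-significant byte at the lowest address.
Reassemble most-significant byte first: DF A3 88 0D 6A BC 6A 5D → 0xDFA3880D6ABC6A5D.
0xDFA3880D6ABC6A5D = 16114873482868451933.

16114873482868451933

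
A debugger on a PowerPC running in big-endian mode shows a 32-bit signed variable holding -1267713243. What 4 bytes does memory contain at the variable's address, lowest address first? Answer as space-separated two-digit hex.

B4 70 3B 25

Two's complement of -1267713243 in 32 bits: 1267713243 = 0x4B8FC4DB; invert → 0xB4703B24; add 1 → 0xB4703B25.
Split into bytes (most-significant first): B4 70 3B 25.
Big-endian: lowest address holds the most-significant byte.
So the memory order matches the most-significant-first order: B4 70 3B 25.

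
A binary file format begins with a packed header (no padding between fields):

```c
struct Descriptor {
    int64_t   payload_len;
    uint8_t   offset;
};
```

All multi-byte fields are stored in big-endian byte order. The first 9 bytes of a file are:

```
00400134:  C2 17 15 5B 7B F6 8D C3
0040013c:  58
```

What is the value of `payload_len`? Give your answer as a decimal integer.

`payload_len` is the first field, at byte offset 0, occupying 8 bytes.
Bytes at offsets 0..7: C2 17 15 5B 7B F6 8D C3.
In big-endian order the high byte comes first in memory.
The bytes are already most-significant first: 0xC217155B7BF68DC3.
Top bit is set, so as a signed 64-bit value this is 0xC217155B7BF68DC3 − 2^64 = -4461073423221223997.

-4461073423221223997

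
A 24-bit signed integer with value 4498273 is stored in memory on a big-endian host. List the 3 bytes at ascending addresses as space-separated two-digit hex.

4498273 in hexadecimal, padded to 24 bits, is 0x44A361.
Split into bytes (most-significant first): 44 A3 61.
In big-endian order the high byte comes first in memory.
So the memory order matches the most-significant-first order: 44 A3 61.

44 A3 61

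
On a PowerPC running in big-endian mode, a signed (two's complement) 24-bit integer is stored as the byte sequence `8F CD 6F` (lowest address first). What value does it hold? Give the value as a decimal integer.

-7352977

Big-endian: lowest address holds the most-significant byte.
The bytes are already most-significant first: 0x8FCD6F.
Top bit is set, so as a signed 24-bit value this is 0x8FCD6F − 2^24 = -7352977.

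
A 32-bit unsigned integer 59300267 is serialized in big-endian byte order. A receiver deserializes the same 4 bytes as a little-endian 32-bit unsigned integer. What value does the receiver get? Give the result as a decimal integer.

2883160067

59300267 in 32-bit hexadecimal is 0x0388D9AB.
Stored big-endian, the bytes at ascending addresses are 03 88 D9 AB.
Read back as little-endian, the first byte is least significant, giving 0xABD98803.
0xABD98803 = 2883160067.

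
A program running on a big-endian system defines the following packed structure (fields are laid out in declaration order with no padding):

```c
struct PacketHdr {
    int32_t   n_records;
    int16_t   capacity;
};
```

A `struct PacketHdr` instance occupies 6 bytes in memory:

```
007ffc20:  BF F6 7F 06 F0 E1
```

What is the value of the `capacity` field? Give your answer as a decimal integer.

-3871

`capacity` follows `n_records` (4 bytes), so it starts at byte offset 4 and occupies 2 bytes.
Bytes at offsets 4..5: F0 E1.
In big-endian order the high byte comes first in memory.
The bytes are already most-significant first: 0xF0E1.
Top bit is set, so as a signed 16-bit value this is 0xF0E1 − 2^16 = -3871.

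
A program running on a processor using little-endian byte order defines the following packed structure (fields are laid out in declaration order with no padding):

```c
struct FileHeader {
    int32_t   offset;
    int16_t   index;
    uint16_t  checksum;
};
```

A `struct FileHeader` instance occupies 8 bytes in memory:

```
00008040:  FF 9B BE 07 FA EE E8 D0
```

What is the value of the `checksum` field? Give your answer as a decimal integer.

53480

`checksum` follows `offset` (4 B), `index` (2 B), so it starts at offset 4 + 2 = 6 and occupies 2 bytes.
Bytes at offsets 6..7: E8 D0.
In little-endian order the low byte comes first in memory.
Reassemble most-significant byte first: D0 E8 → 0xD0E8.
0xD0E8 = 53480.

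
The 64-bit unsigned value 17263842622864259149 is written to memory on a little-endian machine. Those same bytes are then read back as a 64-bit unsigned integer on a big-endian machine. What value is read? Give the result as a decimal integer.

5582232432980891119

17263842622864259149 in 64-bit hexadecimal is 0xEF957D65D212784D.
Stored little-endian, the bytes at ascending addresses are 4D 78 12 D2 65 7D 95 EF.
Read back as big-endian, the last byte is least significant, giving 0x4D7812D2657D95EF.
0x4D7812D2657D95EF = 5582232432980891119.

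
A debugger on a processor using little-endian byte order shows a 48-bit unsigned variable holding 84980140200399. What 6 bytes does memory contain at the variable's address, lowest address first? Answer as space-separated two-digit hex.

84980140200399 in hexadecimal, padded to 48 bits, is 0x4D49FB11D1CF.
Split into bytes (most-significant first): 4D 49 FB 11 D1 CF.
Little-endian stores the least-significant byte at the lowest address.
So at ascending addresses the bytes are CF D1 11 FB 49 4D.

CF D1 11 FB 49 4D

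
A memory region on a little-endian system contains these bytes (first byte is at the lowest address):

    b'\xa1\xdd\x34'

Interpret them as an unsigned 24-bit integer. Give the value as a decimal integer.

In little-endian order the low byte comes first in memory.
Reassemble most-significant byte first: 34 DD A1 → 0x34DDA1.
0x34DDA1 = 3464609.

3464609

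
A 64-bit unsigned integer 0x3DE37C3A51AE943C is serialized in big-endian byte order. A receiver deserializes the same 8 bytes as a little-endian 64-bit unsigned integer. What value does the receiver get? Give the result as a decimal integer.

Stored big-endian, the bytes at ascending addresses are 3D E3 7C 3A 51 AE 94 3C.
Read back as little-endian, the first byte is least significant, giving 0x3C94AE513A7CE33D.
0x3C94AE513A7CE33D = 4365305602725700413.

4365305602725700413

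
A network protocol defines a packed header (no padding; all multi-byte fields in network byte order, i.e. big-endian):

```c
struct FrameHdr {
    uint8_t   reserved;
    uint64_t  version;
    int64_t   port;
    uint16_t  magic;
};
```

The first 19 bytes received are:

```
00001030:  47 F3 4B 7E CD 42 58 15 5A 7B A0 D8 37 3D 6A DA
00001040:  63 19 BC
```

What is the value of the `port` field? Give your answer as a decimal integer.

8908357794704054883

`port` follows `reserved` (1 B), `version` (8 B), so it starts at offset 1 + 8 = 9 and occupies 8 bytes.
Bytes at offsets 9..16: 7B A0 D8 37 3D 6A DA 63.
Big-endian stores the most-significant byte at the lowest address.
The bytes are already most-significant first: 0x7BA0D8373D6ADA63.
0x7BA0D8373D6ADA63 = 8908357794704054883.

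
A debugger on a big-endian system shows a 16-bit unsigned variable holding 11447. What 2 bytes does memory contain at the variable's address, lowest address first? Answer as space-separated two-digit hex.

11447 in hexadecimal, padded to 16 bits, is 0x2CB7.
Split into bytes (most-significant first): 2C B7.
Big-endian: lowest address holds the most-significant byte.
So the memory order matches the most-significant-first order: 2C B7.

2C B7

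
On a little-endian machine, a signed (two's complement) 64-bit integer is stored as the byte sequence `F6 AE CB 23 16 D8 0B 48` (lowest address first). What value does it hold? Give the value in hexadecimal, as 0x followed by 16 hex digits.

Little-endian: lowest address holds the least-significant byte.
Reassemble most-significant byte first: 48 0B D8 16 23 CB AE F6 → 0x480BD81623CBAEF6.

0x480BD81623CBAEF6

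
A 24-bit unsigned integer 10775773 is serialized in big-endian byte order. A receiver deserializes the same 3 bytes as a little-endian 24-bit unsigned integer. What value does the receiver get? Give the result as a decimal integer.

10775773 in 24-bit hexadecimal is 0xA46CDD.
Stored big-endian, the bytes at ascending addresses are A4 6C DD.
Read back as little-endian, the first byte is least significant, giving 0xDD6CA4.
0xDD6CA4 = 14511268.

14511268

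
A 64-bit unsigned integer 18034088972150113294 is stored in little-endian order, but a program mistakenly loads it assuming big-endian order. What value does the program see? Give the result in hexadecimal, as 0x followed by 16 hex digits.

18034088972150113294 in 64-bit hexadecimal is 0xFA45F45F18CC040E.
Stored little-endian, the bytes at ascending addresses are 0E 04 CC 18 5F F4 45 FA.
Read back as big-endian, the last byte is least significant, giving 0x0E04CC185FF445FA.

0x0E04CC185FF445FA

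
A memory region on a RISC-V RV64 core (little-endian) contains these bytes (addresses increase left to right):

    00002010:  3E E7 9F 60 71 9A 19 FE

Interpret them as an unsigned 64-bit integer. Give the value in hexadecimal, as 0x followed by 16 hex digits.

0xFE199A71609FE73E

In little-endian order the low byte comes first in memory.
Reassemble most-significant byte first: FE 19 9A 71 60 9F E7 3E → 0xFE199A71609FE73E.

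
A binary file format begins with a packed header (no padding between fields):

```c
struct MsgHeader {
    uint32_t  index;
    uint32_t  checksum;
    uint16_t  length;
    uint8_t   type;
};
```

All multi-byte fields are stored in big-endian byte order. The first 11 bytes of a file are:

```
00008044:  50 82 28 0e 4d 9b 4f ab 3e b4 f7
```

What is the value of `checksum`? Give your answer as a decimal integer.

`checksum` follows `index` (4 bytes), so it starts at byte offset 4 and occupies 4 bytes.
Bytes at offsets 4..7: 4D 9B 4F AB.
In big-endian order the high byte comes first in memory.
The bytes are already most-significant first: 0x4D9B4FAB.
0x4D9B4FAB = 1302024107.

1302024107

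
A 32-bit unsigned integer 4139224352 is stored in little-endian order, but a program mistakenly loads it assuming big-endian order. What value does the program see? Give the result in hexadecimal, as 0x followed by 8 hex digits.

4139224352 in 32-bit hexadecimal is 0xF6B78D20.
Stored little-endian, the bytes at ascending addresses are 20 8D B7 F6.
Read back as big-endian, the last byte is least significant, giving 0x208DB7F6.

0x208DB7F6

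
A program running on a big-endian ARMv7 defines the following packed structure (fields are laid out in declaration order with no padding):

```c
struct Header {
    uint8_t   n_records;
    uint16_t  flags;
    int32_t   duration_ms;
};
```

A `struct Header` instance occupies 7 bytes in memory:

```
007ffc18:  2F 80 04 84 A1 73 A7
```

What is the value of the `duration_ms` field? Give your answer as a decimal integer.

`duration_ms` follows `n_records` (1 B), `flags` (2 B), so it starts at offset 1 + 2 = 3 and occupies 4 bytes.
Bytes at offsets 3..6: 84 A1 73 A7.
In big-endian order the high byte comes first in memory.
The bytes are already most-significant first: 0x84A173A7.
Top bit is set, so as a signed 32-bit value this is 0x84A173A7 − 2^32 = -2069793881.

-2069793881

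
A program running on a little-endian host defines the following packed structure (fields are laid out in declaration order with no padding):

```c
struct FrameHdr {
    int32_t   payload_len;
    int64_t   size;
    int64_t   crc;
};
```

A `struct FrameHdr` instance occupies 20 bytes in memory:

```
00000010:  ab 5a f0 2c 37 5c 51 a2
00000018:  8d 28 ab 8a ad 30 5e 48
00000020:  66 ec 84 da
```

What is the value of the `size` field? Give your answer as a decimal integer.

`size` follows `payload_len` (4 bytes), so it starts at byte offset 4 and occupies 8 bytes.
Bytes at offsets 4..11: 37 5C 51 A2 8D 28 AB 8A.
In little-endian order the low byte comes first in memory.
Reassemble most-significant byte first: 8A AB 28 8D A2 51 5C 37 → 0x8AAB288DA2515C37.
Top bit is set, so as a signed 64-bit value this is 0x8AAB288DA2515C37 − 2^64 = -8454619286679233481.

-8454619286679233481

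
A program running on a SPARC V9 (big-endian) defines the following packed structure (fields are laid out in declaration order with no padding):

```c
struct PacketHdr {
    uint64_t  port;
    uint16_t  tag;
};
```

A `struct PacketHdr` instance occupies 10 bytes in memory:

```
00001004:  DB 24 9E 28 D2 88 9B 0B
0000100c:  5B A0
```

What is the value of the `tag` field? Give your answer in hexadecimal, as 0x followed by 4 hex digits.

0x5BA0

`tag` follows `port` (8 bytes), so it starts at byte offset 8 and occupies 2 bytes.
Bytes at offsets 8..9: 5B A0.
In big-endian order the high byte comes first in memory.
The bytes are already most-significant first: 0x5BA0.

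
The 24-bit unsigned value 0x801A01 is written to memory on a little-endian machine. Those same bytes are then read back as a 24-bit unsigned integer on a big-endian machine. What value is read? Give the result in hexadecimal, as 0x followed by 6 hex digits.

0x011A80

Stored little-endian, the bytes at ascending addresses are 01 1A 80.
Read back as big-endian, the last byte is least significant, giving 0x011A80.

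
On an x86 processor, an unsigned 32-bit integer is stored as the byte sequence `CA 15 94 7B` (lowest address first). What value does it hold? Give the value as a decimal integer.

2073302474

Little-endian: lowest address holds the least-significant byte.
Reassemble most-significant byte first: 7B 94 15 CA → 0x7B9415CA.
0x7B9415CA = 2073302474.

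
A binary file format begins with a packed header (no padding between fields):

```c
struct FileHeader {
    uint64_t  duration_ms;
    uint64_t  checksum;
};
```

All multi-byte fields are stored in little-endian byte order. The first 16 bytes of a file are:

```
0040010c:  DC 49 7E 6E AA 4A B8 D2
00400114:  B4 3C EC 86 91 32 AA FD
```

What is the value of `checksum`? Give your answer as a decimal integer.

18278477638251855028

`checksum` follows `duration_ms` (8 bytes), so it starts at byte offset 8 and occupies 8 bytes.
Bytes at offsets 8..15: B4 3C EC 86 91 32 AA FD.
In little-endian order the low byte comes first in memory.
Reassemble most-significant byte first: FD AA 32 91 86 EC 3C B4 → 0xFDAA329186EC3CB4.
0xFDAA329186EC3CB4 = 18278477638251855028.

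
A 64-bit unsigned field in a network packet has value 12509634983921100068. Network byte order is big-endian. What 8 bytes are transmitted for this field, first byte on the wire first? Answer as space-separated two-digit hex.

12509634983921100068 in hexadecimal, padded to 64 bits, is 0xAD9B26BD2E6AA524.
Split into bytes (most-significant first): AD 9B 26 BD 2E 6A A5 24.
Big-endian stores the most-significant byte at the lowest address.
So the memory order matches the most-significant-first order: AD 9B 26 BD 2E 6A A5 24.

AD 9B 26 BD 2E 6A A5 24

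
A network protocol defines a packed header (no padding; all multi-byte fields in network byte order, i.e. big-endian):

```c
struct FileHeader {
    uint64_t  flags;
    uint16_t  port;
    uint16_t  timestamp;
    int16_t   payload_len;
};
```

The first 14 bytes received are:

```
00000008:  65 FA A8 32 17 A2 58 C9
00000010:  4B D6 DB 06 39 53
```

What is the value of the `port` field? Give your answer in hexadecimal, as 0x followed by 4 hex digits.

0x4BD6

`port` follows `flags` (8 bytes), so it starts at byte offset 8 and occupies 2 bytes.
Bytes at offsets 8..9: 4B D6.
Big-endian stores the most-significant byte at the lowest address.
The bytes are already most-significant first: 0x4BD6.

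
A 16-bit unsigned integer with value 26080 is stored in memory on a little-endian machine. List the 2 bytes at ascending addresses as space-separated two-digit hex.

E0 65

26080 in hexadecimal, padded to 16 bits, is 0x65E0.
Split into bytes (most-significant first): 65 E0.
Little-endian stores the least-significant byte at the lowest address.
So at ascending addresses the bytes are E0 65.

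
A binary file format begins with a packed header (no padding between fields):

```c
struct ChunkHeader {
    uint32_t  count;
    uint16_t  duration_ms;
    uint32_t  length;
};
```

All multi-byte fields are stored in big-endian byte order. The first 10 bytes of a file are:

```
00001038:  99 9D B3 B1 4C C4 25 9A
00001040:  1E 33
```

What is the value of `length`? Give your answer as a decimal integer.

630857267

`length` follows `count` (4 B), `duration_ms` (2 B), so it starts at offset 4 + 2 = 6 and occupies 4 bytes.
Bytes at offsets 6..9: 25 9A 1E 33.
In big-endian order the high byte comes first in memory.
The bytes are already most-significant first: 0x259A1E33.
0x259A1E33 = 630857267.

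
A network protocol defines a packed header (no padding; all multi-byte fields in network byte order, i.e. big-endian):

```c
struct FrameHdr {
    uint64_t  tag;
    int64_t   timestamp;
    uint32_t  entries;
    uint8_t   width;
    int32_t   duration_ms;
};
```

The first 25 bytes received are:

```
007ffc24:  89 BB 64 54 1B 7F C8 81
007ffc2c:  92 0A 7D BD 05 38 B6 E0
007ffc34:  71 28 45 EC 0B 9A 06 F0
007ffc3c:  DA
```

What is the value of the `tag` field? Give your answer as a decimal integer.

`tag` is the first field, at byte offset 0, occupying 8 bytes.
Bytes at offsets 0..7: 89 BB 64 54 1B 7F C8 81.
Big-endian: lowest address holds the most-significant byte.
The bytes are already most-significant first: 0x89BB64541B7FC881.
0x89BB64541B7FC881 = 9924636516242409601.

9924636516242409601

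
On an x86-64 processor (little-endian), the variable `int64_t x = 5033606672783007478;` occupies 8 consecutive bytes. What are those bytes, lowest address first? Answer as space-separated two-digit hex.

5033606672783007478 in hexadecimal, padded to 64 bits, is 0x45DAF69986445EF6.
Split into bytes (most-significant first): 45 DA F6 99 86 44 5E F6.
In little-endian order the low byte comes first in memory.
So at ascending addresses the bytes are F6 5E 44 86 99 F6 DA 45.

F6 5E 44 86 99 F6 DA 45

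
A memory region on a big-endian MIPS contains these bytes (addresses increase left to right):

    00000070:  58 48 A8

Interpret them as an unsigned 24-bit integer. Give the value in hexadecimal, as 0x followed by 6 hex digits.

In big-endian order the high byte comes first in memory.
The bytes are already most-significant first: 0x5848A8.

0x5848A8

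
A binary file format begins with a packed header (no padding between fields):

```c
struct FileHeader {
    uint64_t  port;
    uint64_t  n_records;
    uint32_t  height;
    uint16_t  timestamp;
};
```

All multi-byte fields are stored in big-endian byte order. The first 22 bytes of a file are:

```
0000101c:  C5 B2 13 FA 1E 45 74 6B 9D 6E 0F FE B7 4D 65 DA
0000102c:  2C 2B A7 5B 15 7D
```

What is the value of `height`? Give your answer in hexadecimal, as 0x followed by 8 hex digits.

0x2C2BA75B

`height` follows `port` (8 B), `n_records` (8 B), so it starts at offset 8 + 8 = 16 and occupies 4 bytes.
Bytes at offsets 16..19: 2C 2B A7 5B.
Big-endian: lowest address holds the most-significant byte.
The bytes are already most-significant first: 0x2C2BA75B.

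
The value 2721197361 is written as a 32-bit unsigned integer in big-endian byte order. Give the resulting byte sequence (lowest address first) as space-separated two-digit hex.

2721197361 in hexadecimal, padded to 32 bits, is 0xA2322D31.
Split into bytes (most-significant first): A2 32 2D 31.
In big-endian order the high byte comes first in memory.
So the memory order matches the most-significant-first order: A2 32 2D 31.

A2 32 2D 31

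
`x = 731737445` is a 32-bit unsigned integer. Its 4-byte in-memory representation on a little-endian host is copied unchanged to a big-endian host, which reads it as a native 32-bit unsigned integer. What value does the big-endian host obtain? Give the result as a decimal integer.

1701682475

731737445 in 32-bit hexadecimal is 0x2B9D6D65.
Stored little-endian, the bytes at ascending addresses are 65 6D 9D 2B.
Read back as big-endian, the last byte is least significant, giving 0x656D9D2B.
0x656D9D2B = 1701682475.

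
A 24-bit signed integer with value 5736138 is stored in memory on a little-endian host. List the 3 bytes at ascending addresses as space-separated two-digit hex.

CA 86 57

5736138 in hexadecimal, padded to 24 bits, is 0x5786CA.
Split into bytes (most-significant first): 57 86 CA.
Little-endian: lowest address holds the least-significant byte.
So at ascending addresses the bytes are CA 86 57.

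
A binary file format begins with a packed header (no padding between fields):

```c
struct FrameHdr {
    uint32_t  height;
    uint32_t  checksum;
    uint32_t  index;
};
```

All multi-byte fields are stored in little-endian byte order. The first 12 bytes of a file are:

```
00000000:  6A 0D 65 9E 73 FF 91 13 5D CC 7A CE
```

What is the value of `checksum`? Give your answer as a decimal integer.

328335219

`checksum` follows `height` (4 bytes), so it starts at byte offset 4 and occupies 4 bytes.
Bytes at offsets 4..7: 73 FF 91 13.
Little-endian stores the least-significant byte at the lowest address.
Reassemble most-significant byte first: 13 91 FF 73 → 0x1391FF73.
0x1391FF73 = 328335219.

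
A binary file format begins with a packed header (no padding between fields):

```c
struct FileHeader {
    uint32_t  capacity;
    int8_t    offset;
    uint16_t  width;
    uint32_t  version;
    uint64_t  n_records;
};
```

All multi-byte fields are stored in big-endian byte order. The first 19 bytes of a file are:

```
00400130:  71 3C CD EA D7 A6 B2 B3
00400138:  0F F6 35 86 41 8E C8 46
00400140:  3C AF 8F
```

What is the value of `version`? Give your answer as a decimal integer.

`version` follows `capacity` (4 B), `offset` (1 B), `width` (2 B), so it starts at offset 4 + 1 + 2 = 7 and occupies 4 bytes.
Bytes at offsets 7..10: B3 0F F6 35.
Big-endian: lowest address holds the most-significant byte.
The bytes are already most-significant first: 0xB30FF635.
0xB30FF635 = 3004167733.

3004167733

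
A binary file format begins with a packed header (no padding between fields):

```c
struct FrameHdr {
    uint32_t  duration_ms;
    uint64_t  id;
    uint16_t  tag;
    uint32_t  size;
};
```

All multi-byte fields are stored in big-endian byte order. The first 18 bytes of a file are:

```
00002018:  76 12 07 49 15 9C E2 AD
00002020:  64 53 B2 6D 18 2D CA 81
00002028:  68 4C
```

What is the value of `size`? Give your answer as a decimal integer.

3397478476

`size` follows `duration_ms` (4 B), `id` (8 B), `tag` (2 B), so it starts at offset 4 + 8 + 2 = 14 and occupies 4 bytes.
Bytes at offsets 14..17: CA 81 68 4C.
In big-endian order the high byte comes first in memory.
The bytes are already most-significant first: 0xCA81684C.
0xCA81684C = 3397478476.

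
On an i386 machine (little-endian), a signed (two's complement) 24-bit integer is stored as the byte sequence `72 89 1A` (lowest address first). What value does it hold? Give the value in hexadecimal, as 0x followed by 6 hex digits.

In little-endian order the low byte comes first in memory.
Reassemble most-significant byte first: 1A 89 72 → 0x1A8972.

0x1A8972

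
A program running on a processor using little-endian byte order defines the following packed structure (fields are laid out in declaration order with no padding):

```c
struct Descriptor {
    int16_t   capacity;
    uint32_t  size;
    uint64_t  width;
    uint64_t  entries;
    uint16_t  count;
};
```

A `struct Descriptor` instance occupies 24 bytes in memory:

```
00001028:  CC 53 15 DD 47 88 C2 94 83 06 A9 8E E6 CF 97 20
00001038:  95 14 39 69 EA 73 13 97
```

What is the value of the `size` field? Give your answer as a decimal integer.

`size` follows `capacity` (2 bytes), so it starts at byte offset 2 and occupies 4 bytes.
Bytes at offsets 2..5: 15 DD 47 88.
Little-endian: lowest address holds the least-significant byte.
Reassemble most-significant byte first: 88 47 DD 15 → 0x8847DD15.
0x8847DD15 = 2286411029.

2286411029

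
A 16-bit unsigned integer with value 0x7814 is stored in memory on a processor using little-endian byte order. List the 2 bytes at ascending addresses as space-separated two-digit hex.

Split into bytes (most-significant first): 78 14.
Little-endian: lowest address holds the least-significant byte.
So at ascending addresses the bytes are 14 78.

14 78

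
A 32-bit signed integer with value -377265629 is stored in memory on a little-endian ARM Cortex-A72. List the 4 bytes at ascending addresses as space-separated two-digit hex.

Two's complement of -377265629 in 32 bits: 377265629 = 0x167C9DDD; invert → 0xE9836222; add 1 → 0xE9836223.
Split into bytes (most-significant first): E9 83 62 23.
Little-endian: lowest address holds the least-significant byte.
So at ascending addresses the bytes are 23 62 83 E9.

23 62 83 E9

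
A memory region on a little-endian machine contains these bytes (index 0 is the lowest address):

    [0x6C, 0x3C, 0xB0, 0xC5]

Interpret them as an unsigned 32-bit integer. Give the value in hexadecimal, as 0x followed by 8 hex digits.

In little-endian order the low byte comes first in memory.
Reassemble most-significant byte first: C5 B0 3C 6C → 0xC5B03C6C.

0xC5B03C6C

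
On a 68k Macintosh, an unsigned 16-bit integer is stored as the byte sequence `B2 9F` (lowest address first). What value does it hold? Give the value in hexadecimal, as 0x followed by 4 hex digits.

0xB29F

Big-endian stores the most-significant byte at the lowest address.
The bytes are already most-significant first: 0xB29F.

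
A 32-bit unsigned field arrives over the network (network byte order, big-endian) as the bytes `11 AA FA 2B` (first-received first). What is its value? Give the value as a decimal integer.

296417835

Big-endian: lowest address holds the most-significant byte.
The bytes are already most-significant first: 0x11AAFA2B.
0x11AAFA2B = 296417835.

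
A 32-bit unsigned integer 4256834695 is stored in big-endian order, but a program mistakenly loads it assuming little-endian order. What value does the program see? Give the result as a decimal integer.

4256834695 in 32-bit hexadecimal is 0xFDBA2487.
Stored big-endian, the bytes at ascending addresses are FD BA 24 87.
Read back as little-endian, the first byte is least significant, giving 0x8724BAFD.
0x8724BAFD = 2267331325.

2267331325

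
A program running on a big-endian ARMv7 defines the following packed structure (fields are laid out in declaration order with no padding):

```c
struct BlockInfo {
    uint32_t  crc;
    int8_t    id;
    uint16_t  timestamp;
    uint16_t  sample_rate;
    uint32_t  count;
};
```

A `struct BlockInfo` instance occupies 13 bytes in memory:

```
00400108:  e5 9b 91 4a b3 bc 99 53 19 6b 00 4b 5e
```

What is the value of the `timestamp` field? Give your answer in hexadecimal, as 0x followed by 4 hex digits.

`timestamp` follows `crc` (4 B), `id` (1 B), so it starts at offset 4 + 1 = 5 and occupies 2 bytes.
Bytes at offsets 5..6: BC 99.
In big-endian order the high byte comes first in memory.
The bytes are already most-significant first: 0xBC99.

0xBC99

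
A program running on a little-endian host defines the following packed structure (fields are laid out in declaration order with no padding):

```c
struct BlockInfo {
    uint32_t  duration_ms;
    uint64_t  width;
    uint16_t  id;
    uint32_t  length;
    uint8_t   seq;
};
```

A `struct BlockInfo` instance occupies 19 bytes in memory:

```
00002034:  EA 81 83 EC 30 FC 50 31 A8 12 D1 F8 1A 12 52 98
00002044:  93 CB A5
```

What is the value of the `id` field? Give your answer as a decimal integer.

`id` follows `duration_ms` (4 B), `width` (8 B), so it starts at offset 4 + 8 = 12 and occupies 2 bytes.
Bytes at offsets 12..13: 1A 12.
Little-endian stores the least-significant byte at the lowest address.
Reassemble most-significant byte first: 12 1A → 0x121A.
0x121A = 4634.

4634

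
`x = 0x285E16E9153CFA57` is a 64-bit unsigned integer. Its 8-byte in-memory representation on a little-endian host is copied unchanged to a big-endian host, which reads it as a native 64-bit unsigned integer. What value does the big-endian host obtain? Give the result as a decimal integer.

Stored little-endian, the bytes at ascending addresses are 57 FA 3C 15 E9 16 5E 28.
Read back as big-endian, the last byte is least significant, giving 0x57FA3C15E9165E28.
0x57FA3C15E9165E28 = 6339445490279931432.

6339445490279931432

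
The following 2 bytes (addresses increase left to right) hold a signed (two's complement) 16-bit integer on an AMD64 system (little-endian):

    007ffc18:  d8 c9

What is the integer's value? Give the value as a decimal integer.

-13864

In little-endian order the low byte comes first in memory.
Reassemble most-significant byte first: C9 D8 → 0xC9D8.
Top bit is set, so as a signed 16-bit value this is 0xC9D8 − 2^16 = -13864.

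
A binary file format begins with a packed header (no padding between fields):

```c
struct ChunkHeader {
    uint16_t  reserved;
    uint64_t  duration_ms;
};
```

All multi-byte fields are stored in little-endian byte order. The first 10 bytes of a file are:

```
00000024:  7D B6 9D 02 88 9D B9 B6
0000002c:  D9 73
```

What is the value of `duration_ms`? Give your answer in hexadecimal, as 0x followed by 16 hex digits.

0x73D9B6B99D88029D

`duration_ms` follows `reserved` (2 bytes), so it starts at byte offset 2 and occupies 8 bytes.
Bytes at offsets 2..9: 9D 02 88 9D B9 B6 D9 73.
Little-endian stores the least-significant byte at the lowest address.
Reassemble most-significant byte first: 73 D9 B6 B9 9D 88 02 9D → 0x73D9B6B99D88029D.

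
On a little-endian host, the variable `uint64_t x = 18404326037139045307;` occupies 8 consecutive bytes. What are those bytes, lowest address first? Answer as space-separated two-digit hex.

18404326037139045307 in hexadecimal, padded to 64 bits, is 0xFF694D053E253BBB.
Split into bytes (most-significant first): FF 69 4D 05 3E 25 3B BB.
Little-endian: lowest address holds the least-significant byte.
So at ascending addresses the bytes are BB 3B 25 3E 05 4D 69 FF.

BB 3B 25 3E 05 4D 69 FF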